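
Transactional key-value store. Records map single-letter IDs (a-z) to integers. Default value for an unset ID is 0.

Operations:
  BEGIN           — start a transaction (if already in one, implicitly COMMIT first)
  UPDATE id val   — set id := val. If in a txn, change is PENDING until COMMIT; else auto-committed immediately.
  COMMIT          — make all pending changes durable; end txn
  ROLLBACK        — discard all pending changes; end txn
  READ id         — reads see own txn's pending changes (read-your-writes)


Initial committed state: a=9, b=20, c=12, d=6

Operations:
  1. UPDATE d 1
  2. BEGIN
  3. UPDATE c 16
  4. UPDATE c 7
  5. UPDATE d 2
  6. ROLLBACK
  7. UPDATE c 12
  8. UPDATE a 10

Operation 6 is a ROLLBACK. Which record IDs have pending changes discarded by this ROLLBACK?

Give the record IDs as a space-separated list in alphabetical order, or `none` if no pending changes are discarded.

Initial committed: {a=9, b=20, c=12, d=6}
Op 1: UPDATE d=1 (auto-commit; committed d=1)
Op 2: BEGIN: in_txn=True, pending={}
Op 3: UPDATE c=16 (pending; pending now {c=16})
Op 4: UPDATE c=7 (pending; pending now {c=7})
Op 5: UPDATE d=2 (pending; pending now {c=7, d=2})
Op 6: ROLLBACK: discarded pending ['c', 'd']; in_txn=False
Op 7: UPDATE c=12 (auto-commit; committed c=12)
Op 8: UPDATE a=10 (auto-commit; committed a=10)
ROLLBACK at op 6 discards: ['c', 'd']

Answer: c d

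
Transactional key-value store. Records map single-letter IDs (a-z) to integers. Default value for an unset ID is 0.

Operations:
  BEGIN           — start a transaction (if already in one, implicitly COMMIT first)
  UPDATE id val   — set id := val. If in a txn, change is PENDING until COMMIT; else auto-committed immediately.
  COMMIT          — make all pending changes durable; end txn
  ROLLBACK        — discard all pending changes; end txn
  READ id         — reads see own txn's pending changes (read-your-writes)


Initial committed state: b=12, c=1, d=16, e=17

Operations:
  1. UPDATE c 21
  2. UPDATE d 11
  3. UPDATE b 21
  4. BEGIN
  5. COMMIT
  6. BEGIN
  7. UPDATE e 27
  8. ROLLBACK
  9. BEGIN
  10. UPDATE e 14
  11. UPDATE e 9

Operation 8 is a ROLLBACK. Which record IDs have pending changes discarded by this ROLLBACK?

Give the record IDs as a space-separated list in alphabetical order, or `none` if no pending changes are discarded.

Answer: e

Derivation:
Initial committed: {b=12, c=1, d=16, e=17}
Op 1: UPDATE c=21 (auto-commit; committed c=21)
Op 2: UPDATE d=11 (auto-commit; committed d=11)
Op 3: UPDATE b=21 (auto-commit; committed b=21)
Op 4: BEGIN: in_txn=True, pending={}
Op 5: COMMIT: merged [] into committed; committed now {b=21, c=21, d=11, e=17}
Op 6: BEGIN: in_txn=True, pending={}
Op 7: UPDATE e=27 (pending; pending now {e=27})
Op 8: ROLLBACK: discarded pending ['e']; in_txn=False
Op 9: BEGIN: in_txn=True, pending={}
Op 10: UPDATE e=14 (pending; pending now {e=14})
Op 11: UPDATE e=9 (pending; pending now {e=9})
ROLLBACK at op 8 discards: ['e']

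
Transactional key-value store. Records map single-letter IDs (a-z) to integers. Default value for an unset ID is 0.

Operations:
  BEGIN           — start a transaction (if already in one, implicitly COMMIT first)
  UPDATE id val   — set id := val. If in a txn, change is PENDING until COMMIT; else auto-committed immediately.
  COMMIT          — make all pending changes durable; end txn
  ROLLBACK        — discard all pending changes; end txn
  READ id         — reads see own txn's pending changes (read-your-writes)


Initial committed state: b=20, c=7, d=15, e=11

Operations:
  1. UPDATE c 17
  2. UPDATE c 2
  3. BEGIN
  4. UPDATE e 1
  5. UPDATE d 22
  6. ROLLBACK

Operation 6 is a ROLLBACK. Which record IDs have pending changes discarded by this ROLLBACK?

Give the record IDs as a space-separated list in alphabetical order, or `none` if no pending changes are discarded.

Initial committed: {b=20, c=7, d=15, e=11}
Op 1: UPDATE c=17 (auto-commit; committed c=17)
Op 2: UPDATE c=2 (auto-commit; committed c=2)
Op 3: BEGIN: in_txn=True, pending={}
Op 4: UPDATE e=1 (pending; pending now {e=1})
Op 5: UPDATE d=22 (pending; pending now {d=22, e=1})
Op 6: ROLLBACK: discarded pending ['d', 'e']; in_txn=False
ROLLBACK at op 6 discards: ['d', 'e']

Answer: d e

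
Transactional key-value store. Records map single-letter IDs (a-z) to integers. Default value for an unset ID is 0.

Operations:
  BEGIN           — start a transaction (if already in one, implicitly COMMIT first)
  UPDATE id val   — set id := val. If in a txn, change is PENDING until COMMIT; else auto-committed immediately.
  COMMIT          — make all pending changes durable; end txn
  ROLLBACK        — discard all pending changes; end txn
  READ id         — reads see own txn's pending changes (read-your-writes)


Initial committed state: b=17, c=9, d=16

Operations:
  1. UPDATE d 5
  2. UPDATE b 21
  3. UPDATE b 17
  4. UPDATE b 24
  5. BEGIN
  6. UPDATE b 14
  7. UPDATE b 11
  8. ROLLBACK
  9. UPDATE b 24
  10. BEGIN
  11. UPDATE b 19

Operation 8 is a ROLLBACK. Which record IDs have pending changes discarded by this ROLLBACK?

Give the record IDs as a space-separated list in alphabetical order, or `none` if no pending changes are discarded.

Initial committed: {b=17, c=9, d=16}
Op 1: UPDATE d=5 (auto-commit; committed d=5)
Op 2: UPDATE b=21 (auto-commit; committed b=21)
Op 3: UPDATE b=17 (auto-commit; committed b=17)
Op 4: UPDATE b=24 (auto-commit; committed b=24)
Op 5: BEGIN: in_txn=True, pending={}
Op 6: UPDATE b=14 (pending; pending now {b=14})
Op 7: UPDATE b=11 (pending; pending now {b=11})
Op 8: ROLLBACK: discarded pending ['b']; in_txn=False
Op 9: UPDATE b=24 (auto-commit; committed b=24)
Op 10: BEGIN: in_txn=True, pending={}
Op 11: UPDATE b=19 (pending; pending now {b=19})
ROLLBACK at op 8 discards: ['b']

Answer: b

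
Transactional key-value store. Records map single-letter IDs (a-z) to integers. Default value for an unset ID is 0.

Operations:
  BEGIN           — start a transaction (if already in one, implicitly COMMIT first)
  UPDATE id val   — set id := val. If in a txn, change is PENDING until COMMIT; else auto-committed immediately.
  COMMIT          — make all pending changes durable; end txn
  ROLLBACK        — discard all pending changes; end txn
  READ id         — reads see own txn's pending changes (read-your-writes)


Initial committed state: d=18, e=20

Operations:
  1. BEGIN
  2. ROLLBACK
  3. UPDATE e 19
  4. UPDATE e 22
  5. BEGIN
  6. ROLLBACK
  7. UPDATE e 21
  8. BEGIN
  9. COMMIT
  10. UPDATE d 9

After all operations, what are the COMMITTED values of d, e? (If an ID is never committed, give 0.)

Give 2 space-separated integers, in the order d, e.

Initial committed: {d=18, e=20}
Op 1: BEGIN: in_txn=True, pending={}
Op 2: ROLLBACK: discarded pending []; in_txn=False
Op 3: UPDATE e=19 (auto-commit; committed e=19)
Op 4: UPDATE e=22 (auto-commit; committed e=22)
Op 5: BEGIN: in_txn=True, pending={}
Op 6: ROLLBACK: discarded pending []; in_txn=False
Op 7: UPDATE e=21 (auto-commit; committed e=21)
Op 8: BEGIN: in_txn=True, pending={}
Op 9: COMMIT: merged [] into committed; committed now {d=18, e=21}
Op 10: UPDATE d=9 (auto-commit; committed d=9)
Final committed: {d=9, e=21}

Answer: 9 21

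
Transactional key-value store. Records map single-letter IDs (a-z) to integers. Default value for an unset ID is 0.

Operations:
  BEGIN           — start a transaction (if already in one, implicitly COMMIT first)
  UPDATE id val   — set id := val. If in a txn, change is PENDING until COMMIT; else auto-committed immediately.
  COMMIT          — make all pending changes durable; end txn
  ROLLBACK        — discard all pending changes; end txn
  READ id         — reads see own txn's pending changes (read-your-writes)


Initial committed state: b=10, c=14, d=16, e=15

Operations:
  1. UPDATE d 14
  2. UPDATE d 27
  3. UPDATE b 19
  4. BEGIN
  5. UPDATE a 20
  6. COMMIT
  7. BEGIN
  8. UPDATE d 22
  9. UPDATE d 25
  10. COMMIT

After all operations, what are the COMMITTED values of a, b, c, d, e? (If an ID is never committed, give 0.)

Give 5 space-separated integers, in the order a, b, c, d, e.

Answer: 20 19 14 25 15

Derivation:
Initial committed: {b=10, c=14, d=16, e=15}
Op 1: UPDATE d=14 (auto-commit; committed d=14)
Op 2: UPDATE d=27 (auto-commit; committed d=27)
Op 3: UPDATE b=19 (auto-commit; committed b=19)
Op 4: BEGIN: in_txn=True, pending={}
Op 5: UPDATE a=20 (pending; pending now {a=20})
Op 6: COMMIT: merged ['a'] into committed; committed now {a=20, b=19, c=14, d=27, e=15}
Op 7: BEGIN: in_txn=True, pending={}
Op 8: UPDATE d=22 (pending; pending now {d=22})
Op 9: UPDATE d=25 (pending; pending now {d=25})
Op 10: COMMIT: merged ['d'] into committed; committed now {a=20, b=19, c=14, d=25, e=15}
Final committed: {a=20, b=19, c=14, d=25, e=15}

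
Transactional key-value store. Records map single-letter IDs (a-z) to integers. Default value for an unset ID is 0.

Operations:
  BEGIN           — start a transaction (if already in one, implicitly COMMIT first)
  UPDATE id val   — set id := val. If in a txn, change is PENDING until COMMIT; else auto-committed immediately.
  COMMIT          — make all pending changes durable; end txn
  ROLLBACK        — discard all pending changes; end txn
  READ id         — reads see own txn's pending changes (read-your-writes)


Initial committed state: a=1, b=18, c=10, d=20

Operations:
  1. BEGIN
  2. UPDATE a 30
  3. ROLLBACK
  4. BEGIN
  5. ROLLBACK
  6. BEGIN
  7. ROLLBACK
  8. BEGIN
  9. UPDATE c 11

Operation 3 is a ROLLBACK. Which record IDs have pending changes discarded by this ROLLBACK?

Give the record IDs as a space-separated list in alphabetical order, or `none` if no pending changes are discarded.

Answer: a

Derivation:
Initial committed: {a=1, b=18, c=10, d=20}
Op 1: BEGIN: in_txn=True, pending={}
Op 2: UPDATE a=30 (pending; pending now {a=30})
Op 3: ROLLBACK: discarded pending ['a']; in_txn=False
Op 4: BEGIN: in_txn=True, pending={}
Op 5: ROLLBACK: discarded pending []; in_txn=False
Op 6: BEGIN: in_txn=True, pending={}
Op 7: ROLLBACK: discarded pending []; in_txn=False
Op 8: BEGIN: in_txn=True, pending={}
Op 9: UPDATE c=11 (pending; pending now {c=11})
ROLLBACK at op 3 discards: ['a']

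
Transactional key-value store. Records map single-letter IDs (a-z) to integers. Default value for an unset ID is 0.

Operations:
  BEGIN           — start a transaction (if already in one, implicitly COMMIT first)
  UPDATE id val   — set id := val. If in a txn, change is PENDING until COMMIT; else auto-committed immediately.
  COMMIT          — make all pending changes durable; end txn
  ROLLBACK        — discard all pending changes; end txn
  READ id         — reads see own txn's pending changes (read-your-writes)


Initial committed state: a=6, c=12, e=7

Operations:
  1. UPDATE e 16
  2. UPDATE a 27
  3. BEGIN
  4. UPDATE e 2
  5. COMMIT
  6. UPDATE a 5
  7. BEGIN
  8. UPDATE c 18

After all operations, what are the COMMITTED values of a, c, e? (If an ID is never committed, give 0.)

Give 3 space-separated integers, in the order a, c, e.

Initial committed: {a=6, c=12, e=7}
Op 1: UPDATE e=16 (auto-commit; committed e=16)
Op 2: UPDATE a=27 (auto-commit; committed a=27)
Op 3: BEGIN: in_txn=True, pending={}
Op 4: UPDATE e=2 (pending; pending now {e=2})
Op 5: COMMIT: merged ['e'] into committed; committed now {a=27, c=12, e=2}
Op 6: UPDATE a=5 (auto-commit; committed a=5)
Op 7: BEGIN: in_txn=True, pending={}
Op 8: UPDATE c=18 (pending; pending now {c=18})
Final committed: {a=5, c=12, e=2}

Answer: 5 12 2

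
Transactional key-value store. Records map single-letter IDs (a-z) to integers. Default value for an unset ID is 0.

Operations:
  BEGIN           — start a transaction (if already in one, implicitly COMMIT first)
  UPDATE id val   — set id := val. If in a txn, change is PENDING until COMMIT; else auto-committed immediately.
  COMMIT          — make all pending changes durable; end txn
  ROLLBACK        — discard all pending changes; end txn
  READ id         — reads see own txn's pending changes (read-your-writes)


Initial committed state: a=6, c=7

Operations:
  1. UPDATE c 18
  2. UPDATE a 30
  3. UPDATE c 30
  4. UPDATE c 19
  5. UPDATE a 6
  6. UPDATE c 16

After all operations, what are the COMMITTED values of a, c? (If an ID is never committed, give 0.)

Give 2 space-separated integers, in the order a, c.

Initial committed: {a=6, c=7}
Op 1: UPDATE c=18 (auto-commit; committed c=18)
Op 2: UPDATE a=30 (auto-commit; committed a=30)
Op 3: UPDATE c=30 (auto-commit; committed c=30)
Op 4: UPDATE c=19 (auto-commit; committed c=19)
Op 5: UPDATE a=6 (auto-commit; committed a=6)
Op 6: UPDATE c=16 (auto-commit; committed c=16)
Final committed: {a=6, c=16}

Answer: 6 16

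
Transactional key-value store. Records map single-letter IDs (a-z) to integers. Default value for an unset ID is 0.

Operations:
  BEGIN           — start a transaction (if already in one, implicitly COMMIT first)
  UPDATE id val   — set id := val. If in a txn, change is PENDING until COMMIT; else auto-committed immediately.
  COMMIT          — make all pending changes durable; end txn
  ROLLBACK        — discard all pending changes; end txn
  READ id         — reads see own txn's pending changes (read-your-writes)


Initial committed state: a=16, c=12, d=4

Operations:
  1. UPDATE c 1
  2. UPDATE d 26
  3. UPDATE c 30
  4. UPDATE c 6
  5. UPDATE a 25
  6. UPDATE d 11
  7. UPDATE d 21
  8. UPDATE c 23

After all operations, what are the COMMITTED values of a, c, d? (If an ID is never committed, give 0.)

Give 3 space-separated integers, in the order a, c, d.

Answer: 25 23 21

Derivation:
Initial committed: {a=16, c=12, d=4}
Op 1: UPDATE c=1 (auto-commit; committed c=1)
Op 2: UPDATE d=26 (auto-commit; committed d=26)
Op 3: UPDATE c=30 (auto-commit; committed c=30)
Op 4: UPDATE c=6 (auto-commit; committed c=6)
Op 5: UPDATE a=25 (auto-commit; committed a=25)
Op 6: UPDATE d=11 (auto-commit; committed d=11)
Op 7: UPDATE d=21 (auto-commit; committed d=21)
Op 8: UPDATE c=23 (auto-commit; committed c=23)
Final committed: {a=25, c=23, d=21}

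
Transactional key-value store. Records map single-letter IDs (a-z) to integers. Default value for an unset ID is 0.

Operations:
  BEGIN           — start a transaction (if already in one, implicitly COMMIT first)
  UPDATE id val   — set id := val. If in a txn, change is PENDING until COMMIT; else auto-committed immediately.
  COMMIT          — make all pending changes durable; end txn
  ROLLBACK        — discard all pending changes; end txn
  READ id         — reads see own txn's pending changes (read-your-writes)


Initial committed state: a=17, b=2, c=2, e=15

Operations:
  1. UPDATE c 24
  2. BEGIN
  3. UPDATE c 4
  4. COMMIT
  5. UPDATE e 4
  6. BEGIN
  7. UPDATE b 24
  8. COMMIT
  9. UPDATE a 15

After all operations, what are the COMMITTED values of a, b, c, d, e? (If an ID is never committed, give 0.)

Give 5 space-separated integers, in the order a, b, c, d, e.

Answer: 15 24 4 0 4

Derivation:
Initial committed: {a=17, b=2, c=2, e=15}
Op 1: UPDATE c=24 (auto-commit; committed c=24)
Op 2: BEGIN: in_txn=True, pending={}
Op 3: UPDATE c=4 (pending; pending now {c=4})
Op 4: COMMIT: merged ['c'] into committed; committed now {a=17, b=2, c=4, e=15}
Op 5: UPDATE e=4 (auto-commit; committed e=4)
Op 6: BEGIN: in_txn=True, pending={}
Op 7: UPDATE b=24 (pending; pending now {b=24})
Op 8: COMMIT: merged ['b'] into committed; committed now {a=17, b=24, c=4, e=4}
Op 9: UPDATE a=15 (auto-commit; committed a=15)
Final committed: {a=15, b=24, c=4, e=4}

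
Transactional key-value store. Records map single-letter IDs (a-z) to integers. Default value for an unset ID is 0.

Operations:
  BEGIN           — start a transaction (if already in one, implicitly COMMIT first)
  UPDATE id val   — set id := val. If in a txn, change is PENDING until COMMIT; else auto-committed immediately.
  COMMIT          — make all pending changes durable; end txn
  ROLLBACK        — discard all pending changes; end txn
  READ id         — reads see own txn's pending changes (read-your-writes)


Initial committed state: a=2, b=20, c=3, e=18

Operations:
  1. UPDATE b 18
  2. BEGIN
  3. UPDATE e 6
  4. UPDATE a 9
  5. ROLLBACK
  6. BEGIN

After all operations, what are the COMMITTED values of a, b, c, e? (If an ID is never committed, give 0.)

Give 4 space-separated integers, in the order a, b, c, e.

Answer: 2 18 3 18

Derivation:
Initial committed: {a=2, b=20, c=3, e=18}
Op 1: UPDATE b=18 (auto-commit; committed b=18)
Op 2: BEGIN: in_txn=True, pending={}
Op 3: UPDATE e=6 (pending; pending now {e=6})
Op 4: UPDATE a=9 (pending; pending now {a=9, e=6})
Op 5: ROLLBACK: discarded pending ['a', 'e']; in_txn=False
Op 6: BEGIN: in_txn=True, pending={}
Final committed: {a=2, b=18, c=3, e=18}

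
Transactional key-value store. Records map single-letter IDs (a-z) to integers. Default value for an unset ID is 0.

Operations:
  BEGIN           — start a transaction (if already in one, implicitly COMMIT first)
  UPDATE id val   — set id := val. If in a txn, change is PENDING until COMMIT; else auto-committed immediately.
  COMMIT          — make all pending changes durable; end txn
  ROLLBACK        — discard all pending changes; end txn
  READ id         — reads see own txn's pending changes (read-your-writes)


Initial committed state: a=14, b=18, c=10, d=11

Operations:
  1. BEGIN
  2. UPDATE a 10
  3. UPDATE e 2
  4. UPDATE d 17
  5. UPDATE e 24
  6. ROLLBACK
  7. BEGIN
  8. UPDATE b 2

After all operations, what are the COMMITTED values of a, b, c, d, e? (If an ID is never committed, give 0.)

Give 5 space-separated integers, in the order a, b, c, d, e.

Initial committed: {a=14, b=18, c=10, d=11}
Op 1: BEGIN: in_txn=True, pending={}
Op 2: UPDATE a=10 (pending; pending now {a=10})
Op 3: UPDATE e=2 (pending; pending now {a=10, e=2})
Op 4: UPDATE d=17 (pending; pending now {a=10, d=17, e=2})
Op 5: UPDATE e=24 (pending; pending now {a=10, d=17, e=24})
Op 6: ROLLBACK: discarded pending ['a', 'd', 'e']; in_txn=False
Op 7: BEGIN: in_txn=True, pending={}
Op 8: UPDATE b=2 (pending; pending now {b=2})
Final committed: {a=14, b=18, c=10, d=11}

Answer: 14 18 10 11 0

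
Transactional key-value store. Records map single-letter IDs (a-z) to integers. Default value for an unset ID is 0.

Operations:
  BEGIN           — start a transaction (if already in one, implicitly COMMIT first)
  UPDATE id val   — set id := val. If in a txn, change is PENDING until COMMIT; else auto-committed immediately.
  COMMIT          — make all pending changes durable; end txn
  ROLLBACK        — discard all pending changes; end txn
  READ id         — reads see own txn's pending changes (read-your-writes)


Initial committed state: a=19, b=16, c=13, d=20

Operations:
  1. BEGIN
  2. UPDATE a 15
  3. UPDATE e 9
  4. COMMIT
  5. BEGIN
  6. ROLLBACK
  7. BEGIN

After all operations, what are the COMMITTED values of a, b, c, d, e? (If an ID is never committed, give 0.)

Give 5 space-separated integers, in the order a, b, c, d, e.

Initial committed: {a=19, b=16, c=13, d=20}
Op 1: BEGIN: in_txn=True, pending={}
Op 2: UPDATE a=15 (pending; pending now {a=15})
Op 3: UPDATE e=9 (pending; pending now {a=15, e=9})
Op 4: COMMIT: merged ['a', 'e'] into committed; committed now {a=15, b=16, c=13, d=20, e=9}
Op 5: BEGIN: in_txn=True, pending={}
Op 6: ROLLBACK: discarded pending []; in_txn=False
Op 7: BEGIN: in_txn=True, pending={}
Final committed: {a=15, b=16, c=13, d=20, e=9}

Answer: 15 16 13 20 9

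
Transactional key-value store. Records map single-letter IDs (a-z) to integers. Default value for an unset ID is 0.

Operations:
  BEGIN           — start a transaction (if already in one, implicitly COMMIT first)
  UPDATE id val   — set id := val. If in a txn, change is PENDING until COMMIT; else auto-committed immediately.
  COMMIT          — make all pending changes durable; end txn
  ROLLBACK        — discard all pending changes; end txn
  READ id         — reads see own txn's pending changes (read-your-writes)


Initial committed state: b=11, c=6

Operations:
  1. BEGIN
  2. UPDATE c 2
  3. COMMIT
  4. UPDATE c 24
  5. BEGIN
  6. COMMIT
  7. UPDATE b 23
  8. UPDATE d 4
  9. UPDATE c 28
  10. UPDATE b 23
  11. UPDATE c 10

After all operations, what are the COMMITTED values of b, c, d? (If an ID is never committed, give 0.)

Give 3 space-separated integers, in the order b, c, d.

Initial committed: {b=11, c=6}
Op 1: BEGIN: in_txn=True, pending={}
Op 2: UPDATE c=2 (pending; pending now {c=2})
Op 3: COMMIT: merged ['c'] into committed; committed now {b=11, c=2}
Op 4: UPDATE c=24 (auto-commit; committed c=24)
Op 5: BEGIN: in_txn=True, pending={}
Op 6: COMMIT: merged [] into committed; committed now {b=11, c=24}
Op 7: UPDATE b=23 (auto-commit; committed b=23)
Op 8: UPDATE d=4 (auto-commit; committed d=4)
Op 9: UPDATE c=28 (auto-commit; committed c=28)
Op 10: UPDATE b=23 (auto-commit; committed b=23)
Op 11: UPDATE c=10 (auto-commit; committed c=10)
Final committed: {b=23, c=10, d=4}

Answer: 23 10 4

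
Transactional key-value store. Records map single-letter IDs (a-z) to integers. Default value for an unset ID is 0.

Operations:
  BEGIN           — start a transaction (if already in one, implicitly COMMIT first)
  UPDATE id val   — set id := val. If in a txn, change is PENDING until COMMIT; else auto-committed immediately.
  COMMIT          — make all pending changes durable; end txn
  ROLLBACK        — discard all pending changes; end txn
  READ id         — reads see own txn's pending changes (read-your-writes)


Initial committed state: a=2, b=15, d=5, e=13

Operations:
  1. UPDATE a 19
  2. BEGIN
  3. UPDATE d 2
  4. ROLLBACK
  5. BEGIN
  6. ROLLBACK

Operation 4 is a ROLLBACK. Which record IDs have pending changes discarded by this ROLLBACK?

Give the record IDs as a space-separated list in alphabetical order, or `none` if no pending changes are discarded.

Initial committed: {a=2, b=15, d=5, e=13}
Op 1: UPDATE a=19 (auto-commit; committed a=19)
Op 2: BEGIN: in_txn=True, pending={}
Op 3: UPDATE d=2 (pending; pending now {d=2})
Op 4: ROLLBACK: discarded pending ['d']; in_txn=False
Op 5: BEGIN: in_txn=True, pending={}
Op 6: ROLLBACK: discarded pending []; in_txn=False
ROLLBACK at op 4 discards: ['d']

Answer: d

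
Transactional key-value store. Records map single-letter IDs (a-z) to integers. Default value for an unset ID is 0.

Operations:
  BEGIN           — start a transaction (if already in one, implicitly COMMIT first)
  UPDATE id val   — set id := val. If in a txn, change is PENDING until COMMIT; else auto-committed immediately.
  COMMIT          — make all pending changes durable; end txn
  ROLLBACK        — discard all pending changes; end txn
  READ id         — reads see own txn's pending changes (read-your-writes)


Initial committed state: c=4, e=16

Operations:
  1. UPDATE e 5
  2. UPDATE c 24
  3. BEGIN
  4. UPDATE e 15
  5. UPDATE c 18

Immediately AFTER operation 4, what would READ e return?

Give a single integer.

Answer: 15

Derivation:
Initial committed: {c=4, e=16}
Op 1: UPDATE e=5 (auto-commit; committed e=5)
Op 2: UPDATE c=24 (auto-commit; committed c=24)
Op 3: BEGIN: in_txn=True, pending={}
Op 4: UPDATE e=15 (pending; pending now {e=15})
After op 4: visible(e) = 15 (pending={e=15}, committed={c=24, e=5})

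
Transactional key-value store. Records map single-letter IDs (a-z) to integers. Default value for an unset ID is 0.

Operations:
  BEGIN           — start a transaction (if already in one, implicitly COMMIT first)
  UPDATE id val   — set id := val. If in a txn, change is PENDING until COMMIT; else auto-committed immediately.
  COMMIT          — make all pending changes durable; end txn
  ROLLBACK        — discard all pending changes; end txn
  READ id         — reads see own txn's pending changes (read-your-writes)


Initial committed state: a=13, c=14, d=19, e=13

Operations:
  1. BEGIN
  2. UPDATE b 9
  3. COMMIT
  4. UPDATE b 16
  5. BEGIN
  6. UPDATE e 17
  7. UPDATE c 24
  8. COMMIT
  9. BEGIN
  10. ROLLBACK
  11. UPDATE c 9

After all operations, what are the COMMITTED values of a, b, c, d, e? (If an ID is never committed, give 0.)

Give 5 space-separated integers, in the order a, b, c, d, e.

Answer: 13 16 9 19 17

Derivation:
Initial committed: {a=13, c=14, d=19, e=13}
Op 1: BEGIN: in_txn=True, pending={}
Op 2: UPDATE b=9 (pending; pending now {b=9})
Op 3: COMMIT: merged ['b'] into committed; committed now {a=13, b=9, c=14, d=19, e=13}
Op 4: UPDATE b=16 (auto-commit; committed b=16)
Op 5: BEGIN: in_txn=True, pending={}
Op 6: UPDATE e=17 (pending; pending now {e=17})
Op 7: UPDATE c=24 (pending; pending now {c=24, e=17})
Op 8: COMMIT: merged ['c', 'e'] into committed; committed now {a=13, b=16, c=24, d=19, e=17}
Op 9: BEGIN: in_txn=True, pending={}
Op 10: ROLLBACK: discarded pending []; in_txn=False
Op 11: UPDATE c=9 (auto-commit; committed c=9)
Final committed: {a=13, b=16, c=9, d=19, e=17}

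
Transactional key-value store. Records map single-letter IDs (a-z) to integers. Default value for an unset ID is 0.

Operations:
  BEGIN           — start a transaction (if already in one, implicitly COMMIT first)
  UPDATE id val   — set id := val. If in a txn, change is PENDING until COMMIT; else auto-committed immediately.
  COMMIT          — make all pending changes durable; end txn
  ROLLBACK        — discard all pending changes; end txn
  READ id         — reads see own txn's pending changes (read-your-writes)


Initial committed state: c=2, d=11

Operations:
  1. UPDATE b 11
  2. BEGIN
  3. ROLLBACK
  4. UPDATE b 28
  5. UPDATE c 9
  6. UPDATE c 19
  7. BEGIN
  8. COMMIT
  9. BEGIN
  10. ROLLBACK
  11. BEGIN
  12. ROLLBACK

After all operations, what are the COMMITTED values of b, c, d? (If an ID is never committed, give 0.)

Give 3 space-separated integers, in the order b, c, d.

Initial committed: {c=2, d=11}
Op 1: UPDATE b=11 (auto-commit; committed b=11)
Op 2: BEGIN: in_txn=True, pending={}
Op 3: ROLLBACK: discarded pending []; in_txn=False
Op 4: UPDATE b=28 (auto-commit; committed b=28)
Op 5: UPDATE c=9 (auto-commit; committed c=9)
Op 6: UPDATE c=19 (auto-commit; committed c=19)
Op 7: BEGIN: in_txn=True, pending={}
Op 8: COMMIT: merged [] into committed; committed now {b=28, c=19, d=11}
Op 9: BEGIN: in_txn=True, pending={}
Op 10: ROLLBACK: discarded pending []; in_txn=False
Op 11: BEGIN: in_txn=True, pending={}
Op 12: ROLLBACK: discarded pending []; in_txn=False
Final committed: {b=28, c=19, d=11}

Answer: 28 19 11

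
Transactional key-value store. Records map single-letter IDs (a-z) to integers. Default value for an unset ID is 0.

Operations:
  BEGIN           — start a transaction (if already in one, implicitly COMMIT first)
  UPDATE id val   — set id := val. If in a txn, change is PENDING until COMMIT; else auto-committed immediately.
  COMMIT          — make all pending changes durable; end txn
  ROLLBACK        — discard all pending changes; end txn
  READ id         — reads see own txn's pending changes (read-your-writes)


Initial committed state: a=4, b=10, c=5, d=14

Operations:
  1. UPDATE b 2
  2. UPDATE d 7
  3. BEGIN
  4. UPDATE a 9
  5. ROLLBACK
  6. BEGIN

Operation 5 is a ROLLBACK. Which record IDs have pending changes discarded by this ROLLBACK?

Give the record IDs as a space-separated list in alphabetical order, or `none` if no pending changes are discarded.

Initial committed: {a=4, b=10, c=5, d=14}
Op 1: UPDATE b=2 (auto-commit; committed b=2)
Op 2: UPDATE d=7 (auto-commit; committed d=7)
Op 3: BEGIN: in_txn=True, pending={}
Op 4: UPDATE a=9 (pending; pending now {a=9})
Op 5: ROLLBACK: discarded pending ['a']; in_txn=False
Op 6: BEGIN: in_txn=True, pending={}
ROLLBACK at op 5 discards: ['a']

Answer: a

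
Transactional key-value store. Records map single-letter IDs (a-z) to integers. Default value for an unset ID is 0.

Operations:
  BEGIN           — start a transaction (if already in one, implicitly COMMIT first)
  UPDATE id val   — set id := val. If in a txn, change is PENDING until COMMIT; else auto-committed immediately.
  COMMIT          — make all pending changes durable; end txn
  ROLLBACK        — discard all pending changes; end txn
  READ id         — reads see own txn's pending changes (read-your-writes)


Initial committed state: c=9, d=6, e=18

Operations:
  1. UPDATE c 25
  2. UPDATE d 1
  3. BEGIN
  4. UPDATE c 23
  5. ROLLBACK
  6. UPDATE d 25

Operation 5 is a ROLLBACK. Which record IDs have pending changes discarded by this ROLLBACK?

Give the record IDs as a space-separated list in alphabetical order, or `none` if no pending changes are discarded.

Answer: c

Derivation:
Initial committed: {c=9, d=6, e=18}
Op 1: UPDATE c=25 (auto-commit; committed c=25)
Op 2: UPDATE d=1 (auto-commit; committed d=1)
Op 3: BEGIN: in_txn=True, pending={}
Op 4: UPDATE c=23 (pending; pending now {c=23})
Op 5: ROLLBACK: discarded pending ['c']; in_txn=False
Op 6: UPDATE d=25 (auto-commit; committed d=25)
ROLLBACK at op 5 discards: ['c']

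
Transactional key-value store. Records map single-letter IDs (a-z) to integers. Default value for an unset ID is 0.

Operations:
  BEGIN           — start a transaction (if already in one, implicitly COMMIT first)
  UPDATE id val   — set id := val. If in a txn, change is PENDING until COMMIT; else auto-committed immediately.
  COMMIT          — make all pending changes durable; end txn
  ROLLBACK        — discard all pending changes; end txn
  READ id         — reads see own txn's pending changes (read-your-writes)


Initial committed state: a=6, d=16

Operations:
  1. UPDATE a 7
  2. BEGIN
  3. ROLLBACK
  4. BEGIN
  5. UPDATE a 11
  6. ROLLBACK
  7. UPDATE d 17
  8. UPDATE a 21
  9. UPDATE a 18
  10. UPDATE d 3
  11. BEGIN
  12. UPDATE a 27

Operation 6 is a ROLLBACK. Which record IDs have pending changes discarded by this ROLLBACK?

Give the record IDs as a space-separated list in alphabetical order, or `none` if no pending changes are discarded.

Initial committed: {a=6, d=16}
Op 1: UPDATE a=7 (auto-commit; committed a=7)
Op 2: BEGIN: in_txn=True, pending={}
Op 3: ROLLBACK: discarded pending []; in_txn=False
Op 4: BEGIN: in_txn=True, pending={}
Op 5: UPDATE a=11 (pending; pending now {a=11})
Op 6: ROLLBACK: discarded pending ['a']; in_txn=False
Op 7: UPDATE d=17 (auto-commit; committed d=17)
Op 8: UPDATE a=21 (auto-commit; committed a=21)
Op 9: UPDATE a=18 (auto-commit; committed a=18)
Op 10: UPDATE d=3 (auto-commit; committed d=3)
Op 11: BEGIN: in_txn=True, pending={}
Op 12: UPDATE a=27 (pending; pending now {a=27})
ROLLBACK at op 6 discards: ['a']

Answer: a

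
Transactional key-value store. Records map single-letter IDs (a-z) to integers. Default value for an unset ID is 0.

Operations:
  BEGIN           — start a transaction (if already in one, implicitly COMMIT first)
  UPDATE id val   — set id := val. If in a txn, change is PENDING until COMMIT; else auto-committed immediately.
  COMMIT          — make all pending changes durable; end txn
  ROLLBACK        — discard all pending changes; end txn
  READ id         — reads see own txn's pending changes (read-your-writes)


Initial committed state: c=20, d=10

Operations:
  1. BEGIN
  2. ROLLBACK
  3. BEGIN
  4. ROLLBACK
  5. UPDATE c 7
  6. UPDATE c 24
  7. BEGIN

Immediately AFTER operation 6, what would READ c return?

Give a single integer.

Initial committed: {c=20, d=10}
Op 1: BEGIN: in_txn=True, pending={}
Op 2: ROLLBACK: discarded pending []; in_txn=False
Op 3: BEGIN: in_txn=True, pending={}
Op 4: ROLLBACK: discarded pending []; in_txn=False
Op 5: UPDATE c=7 (auto-commit; committed c=7)
Op 6: UPDATE c=24 (auto-commit; committed c=24)
After op 6: visible(c) = 24 (pending={}, committed={c=24, d=10})

Answer: 24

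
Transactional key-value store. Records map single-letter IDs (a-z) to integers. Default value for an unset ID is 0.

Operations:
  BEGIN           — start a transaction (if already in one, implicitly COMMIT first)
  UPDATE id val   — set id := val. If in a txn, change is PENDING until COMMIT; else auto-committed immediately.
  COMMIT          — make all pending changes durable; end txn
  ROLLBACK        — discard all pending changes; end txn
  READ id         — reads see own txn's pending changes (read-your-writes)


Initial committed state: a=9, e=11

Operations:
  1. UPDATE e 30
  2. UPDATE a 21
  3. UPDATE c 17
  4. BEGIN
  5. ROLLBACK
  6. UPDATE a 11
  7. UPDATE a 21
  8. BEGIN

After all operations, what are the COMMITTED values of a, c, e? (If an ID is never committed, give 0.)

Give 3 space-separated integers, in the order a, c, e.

Answer: 21 17 30

Derivation:
Initial committed: {a=9, e=11}
Op 1: UPDATE e=30 (auto-commit; committed e=30)
Op 2: UPDATE a=21 (auto-commit; committed a=21)
Op 3: UPDATE c=17 (auto-commit; committed c=17)
Op 4: BEGIN: in_txn=True, pending={}
Op 5: ROLLBACK: discarded pending []; in_txn=False
Op 6: UPDATE a=11 (auto-commit; committed a=11)
Op 7: UPDATE a=21 (auto-commit; committed a=21)
Op 8: BEGIN: in_txn=True, pending={}
Final committed: {a=21, c=17, e=30}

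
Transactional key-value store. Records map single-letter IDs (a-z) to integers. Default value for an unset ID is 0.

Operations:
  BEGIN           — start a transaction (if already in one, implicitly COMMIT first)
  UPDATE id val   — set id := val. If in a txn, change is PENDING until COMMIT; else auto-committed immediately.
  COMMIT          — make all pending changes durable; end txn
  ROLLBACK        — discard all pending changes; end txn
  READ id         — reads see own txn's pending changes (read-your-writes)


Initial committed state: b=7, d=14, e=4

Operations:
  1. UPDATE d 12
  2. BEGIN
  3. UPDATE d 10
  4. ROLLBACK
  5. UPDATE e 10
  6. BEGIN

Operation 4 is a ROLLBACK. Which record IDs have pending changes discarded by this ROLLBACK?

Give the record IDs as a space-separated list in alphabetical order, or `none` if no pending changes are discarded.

Answer: d

Derivation:
Initial committed: {b=7, d=14, e=4}
Op 1: UPDATE d=12 (auto-commit; committed d=12)
Op 2: BEGIN: in_txn=True, pending={}
Op 3: UPDATE d=10 (pending; pending now {d=10})
Op 4: ROLLBACK: discarded pending ['d']; in_txn=False
Op 5: UPDATE e=10 (auto-commit; committed e=10)
Op 6: BEGIN: in_txn=True, pending={}
ROLLBACK at op 4 discards: ['d']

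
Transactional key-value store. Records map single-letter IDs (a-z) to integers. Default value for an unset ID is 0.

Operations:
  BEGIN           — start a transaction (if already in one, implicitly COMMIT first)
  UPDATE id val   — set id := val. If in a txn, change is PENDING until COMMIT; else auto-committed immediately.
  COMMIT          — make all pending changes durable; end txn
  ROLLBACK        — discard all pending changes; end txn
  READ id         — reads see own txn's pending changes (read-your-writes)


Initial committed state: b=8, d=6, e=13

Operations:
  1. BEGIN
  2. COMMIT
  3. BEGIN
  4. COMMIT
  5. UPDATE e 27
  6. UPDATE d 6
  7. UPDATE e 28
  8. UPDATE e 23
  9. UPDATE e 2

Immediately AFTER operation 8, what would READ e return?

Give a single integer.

Answer: 23

Derivation:
Initial committed: {b=8, d=6, e=13}
Op 1: BEGIN: in_txn=True, pending={}
Op 2: COMMIT: merged [] into committed; committed now {b=8, d=6, e=13}
Op 3: BEGIN: in_txn=True, pending={}
Op 4: COMMIT: merged [] into committed; committed now {b=8, d=6, e=13}
Op 5: UPDATE e=27 (auto-commit; committed e=27)
Op 6: UPDATE d=6 (auto-commit; committed d=6)
Op 7: UPDATE e=28 (auto-commit; committed e=28)
Op 8: UPDATE e=23 (auto-commit; committed e=23)
After op 8: visible(e) = 23 (pending={}, committed={b=8, d=6, e=23})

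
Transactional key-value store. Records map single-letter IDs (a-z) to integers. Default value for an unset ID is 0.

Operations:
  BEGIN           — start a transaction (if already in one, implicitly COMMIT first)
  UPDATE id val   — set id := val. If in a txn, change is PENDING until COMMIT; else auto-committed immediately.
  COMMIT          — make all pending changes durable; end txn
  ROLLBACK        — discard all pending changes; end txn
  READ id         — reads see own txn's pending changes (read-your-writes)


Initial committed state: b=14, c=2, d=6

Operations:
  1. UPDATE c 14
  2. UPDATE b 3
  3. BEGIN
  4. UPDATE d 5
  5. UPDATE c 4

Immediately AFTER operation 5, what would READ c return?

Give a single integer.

Initial committed: {b=14, c=2, d=6}
Op 1: UPDATE c=14 (auto-commit; committed c=14)
Op 2: UPDATE b=3 (auto-commit; committed b=3)
Op 3: BEGIN: in_txn=True, pending={}
Op 4: UPDATE d=5 (pending; pending now {d=5})
Op 5: UPDATE c=4 (pending; pending now {c=4, d=5})
After op 5: visible(c) = 4 (pending={c=4, d=5}, committed={b=3, c=14, d=6})

Answer: 4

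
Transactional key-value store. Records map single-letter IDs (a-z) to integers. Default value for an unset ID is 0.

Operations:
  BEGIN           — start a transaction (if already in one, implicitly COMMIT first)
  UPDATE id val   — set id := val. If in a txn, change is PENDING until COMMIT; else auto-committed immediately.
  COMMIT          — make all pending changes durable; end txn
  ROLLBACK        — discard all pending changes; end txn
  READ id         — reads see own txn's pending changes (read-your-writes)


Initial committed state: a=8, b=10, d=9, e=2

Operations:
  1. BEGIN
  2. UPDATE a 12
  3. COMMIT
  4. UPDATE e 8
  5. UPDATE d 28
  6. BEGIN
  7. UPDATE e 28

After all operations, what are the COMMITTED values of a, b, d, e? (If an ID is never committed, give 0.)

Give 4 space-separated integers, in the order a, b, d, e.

Initial committed: {a=8, b=10, d=9, e=2}
Op 1: BEGIN: in_txn=True, pending={}
Op 2: UPDATE a=12 (pending; pending now {a=12})
Op 3: COMMIT: merged ['a'] into committed; committed now {a=12, b=10, d=9, e=2}
Op 4: UPDATE e=8 (auto-commit; committed e=8)
Op 5: UPDATE d=28 (auto-commit; committed d=28)
Op 6: BEGIN: in_txn=True, pending={}
Op 7: UPDATE e=28 (pending; pending now {e=28})
Final committed: {a=12, b=10, d=28, e=8}

Answer: 12 10 28 8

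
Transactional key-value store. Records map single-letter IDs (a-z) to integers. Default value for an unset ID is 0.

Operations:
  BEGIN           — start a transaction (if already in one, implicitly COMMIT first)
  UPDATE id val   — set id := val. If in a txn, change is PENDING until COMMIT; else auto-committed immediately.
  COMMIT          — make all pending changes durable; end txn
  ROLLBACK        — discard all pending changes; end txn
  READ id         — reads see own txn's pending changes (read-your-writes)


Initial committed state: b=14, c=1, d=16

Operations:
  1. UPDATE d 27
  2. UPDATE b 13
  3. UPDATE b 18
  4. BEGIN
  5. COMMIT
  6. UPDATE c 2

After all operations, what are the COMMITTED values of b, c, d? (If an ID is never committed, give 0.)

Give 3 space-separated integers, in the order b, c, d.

Initial committed: {b=14, c=1, d=16}
Op 1: UPDATE d=27 (auto-commit; committed d=27)
Op 2: UPDATE b=13 (auto-commit; committed b=13)
Op 3: UPDATE b=18 (auto-commit; committed b=18)
Op 4: BEGIN: in_txn=True, pending={}
Op 5: COMMIT: merged [] into committed; committed now {b=18, c=1, d=27}
Op 6: UPDATE c=2 (auto-commit; committed c=2)
Final committed: {b=18, c=2, d=27}

Answer: 18 2 27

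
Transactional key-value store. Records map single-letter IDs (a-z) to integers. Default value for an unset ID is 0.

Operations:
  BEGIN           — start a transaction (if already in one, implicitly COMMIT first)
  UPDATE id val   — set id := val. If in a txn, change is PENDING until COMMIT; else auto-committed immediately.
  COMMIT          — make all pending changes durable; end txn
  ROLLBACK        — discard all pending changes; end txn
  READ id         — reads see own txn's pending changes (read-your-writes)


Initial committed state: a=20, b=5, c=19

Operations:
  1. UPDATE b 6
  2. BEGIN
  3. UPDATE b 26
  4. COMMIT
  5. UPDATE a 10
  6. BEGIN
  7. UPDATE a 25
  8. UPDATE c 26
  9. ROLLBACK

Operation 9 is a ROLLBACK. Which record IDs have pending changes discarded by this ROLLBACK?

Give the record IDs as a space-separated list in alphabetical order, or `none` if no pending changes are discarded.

Answer: a c

Derivation:
Initial committed: {a=20, b=5, c=19}
Op 1: UPDATE b=6 (auto-commit; committed b=6)
Op 2: BEGIN: in_txn=True, pending={}
Op 3: UPDATE b=26 (pending; pending now {b=26})
Op 4: COMMIT: merged ['b'] into committed; committed now {a=20, b=26, c=19}
Op 5: UPDATE a=10 (auto-commit; committed a=10)
Op 6: BEGIN: in_txn=True, pending={}
Op 7: UPDATE a=25 (pending; pending now {a=25})
Op 8: UPDATE c=26 (pending; pending now {a=25, c=26})
Op 9: ROLLBACK: discarded pending ['a', 'c']; in_txn=False
ROLLBACK at op 9 discards: ['a', 'c']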